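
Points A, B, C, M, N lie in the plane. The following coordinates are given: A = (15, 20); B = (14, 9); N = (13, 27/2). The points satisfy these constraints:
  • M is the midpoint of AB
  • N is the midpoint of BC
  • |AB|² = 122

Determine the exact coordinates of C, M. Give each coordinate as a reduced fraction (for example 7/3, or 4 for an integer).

1. M_x = 29/2  [2·M = A+B = (15, 20)+(14, 9)]
2. M_y = 29/2  [2·M = A+B = (15, 20)+(14, 9)]
   so M = (29/2, 29/2)
3. C_x = 12  [C = 2·N−B = 2·(13, 27/2)−(14, 9)]
4. C_y = 18  [C = 2·N−B = 2·(13, 27/2)−(14, 9)]
   so C = (12, 18)

C = (12, 18)
M = (29/2, 29/2)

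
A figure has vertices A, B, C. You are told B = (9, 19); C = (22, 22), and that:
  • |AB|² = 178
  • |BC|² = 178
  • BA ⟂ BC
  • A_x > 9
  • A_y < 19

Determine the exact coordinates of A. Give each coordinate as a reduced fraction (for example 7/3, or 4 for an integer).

1. A_x = 12  [[BA ⟂ BC ⇒ 13x+3y-174=0] ∩ [|A−(9, 19)|²=178]]
2. A_y = 6  [[BA ⟂ BC ⇒ 13x+3y-174=0] ∩ [|A−(9, 19)|²=178]]
   so A = (12, 6)

A = (12, 6)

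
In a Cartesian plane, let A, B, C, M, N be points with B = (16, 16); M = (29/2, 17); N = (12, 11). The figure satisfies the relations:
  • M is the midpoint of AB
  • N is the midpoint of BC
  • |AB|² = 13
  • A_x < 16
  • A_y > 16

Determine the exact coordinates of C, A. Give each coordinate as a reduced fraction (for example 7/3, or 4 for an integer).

1. A_x = 13  [A = 2·M−B = 2·(29/2, 17)−(16, 16)]
2. A_y = 18  [A = 2·M−B = 2·(29/2, 17)−(16, 16)]
   so A = (13, 18)
3. C_x = 8  [C = 2·N−B = 2·(12, 11)−(16, 16)]
4. C_y = 6  [C = 2·N−B = 2·(12, 11)−(16, 16)]
   so C = (8, 6)

C = (8, 6)
A = (13, 18)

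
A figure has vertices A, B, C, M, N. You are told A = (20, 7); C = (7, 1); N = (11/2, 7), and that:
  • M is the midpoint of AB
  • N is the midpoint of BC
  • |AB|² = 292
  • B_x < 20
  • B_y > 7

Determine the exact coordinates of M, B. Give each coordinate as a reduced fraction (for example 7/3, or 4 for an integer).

1. B_x = 4  [B = 2·N−C = 2·(11/2, 7)−(7, 1)]
2. B_y = 13  [B = 2·N−C = 2·(11/2, 7)−(7, 1)]
   so B = (4, 13)
3. M_x = 12  [2·M = A+B = (20, 7)+(4, 13)]
4. M_y = 10  [2·M = A+B = (20, 7)+(4, 13)]
   so M = (12, 10)

M = (12, 10)
B = (4, 13)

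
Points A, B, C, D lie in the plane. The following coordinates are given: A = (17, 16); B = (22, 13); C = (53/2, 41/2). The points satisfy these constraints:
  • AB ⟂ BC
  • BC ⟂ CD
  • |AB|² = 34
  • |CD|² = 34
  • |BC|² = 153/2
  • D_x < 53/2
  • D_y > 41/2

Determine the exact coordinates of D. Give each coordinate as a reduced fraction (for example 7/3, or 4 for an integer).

1. D_x = 43/2  [[BC ⟂ CD ⇒ 9/2x+15/2y-273=0] ∩ [|D−(53/2, 41/2)|²=34]]
2. D_y = 47/2  [[BC ⟂ CD ⇒ 9/2x+15/2y-273=0] ∩ [|D−(53/2, 41/2)|²=34]]
   so D = (43/2, 47/2)

D = (43/2, 47/2)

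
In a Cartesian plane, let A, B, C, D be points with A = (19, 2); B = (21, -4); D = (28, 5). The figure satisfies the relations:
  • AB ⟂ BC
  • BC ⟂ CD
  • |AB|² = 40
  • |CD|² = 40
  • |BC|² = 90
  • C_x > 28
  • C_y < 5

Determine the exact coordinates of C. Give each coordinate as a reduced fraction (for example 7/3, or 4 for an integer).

1. C_x = 30  [[AB ⟂ BC ⇒ 2x-6y-66=0] ∩ [|C−(28, 5)|²=40]]
2. C_y = -1  [[AB ⟂ BC ⇒ 2x-6y-66=0] ∩ [|C−(28, 5)|²=40]]
   so C = (30, -1)

C = (30, -1)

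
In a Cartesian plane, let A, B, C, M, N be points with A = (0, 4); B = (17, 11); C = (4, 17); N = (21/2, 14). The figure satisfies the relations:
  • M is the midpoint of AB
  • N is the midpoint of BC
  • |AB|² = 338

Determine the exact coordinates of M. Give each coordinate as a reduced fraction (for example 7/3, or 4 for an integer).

M = (17/2, 15/2)

1. M_x = 17/2  [2·M = A+B = (0, 4)+(17, 11)]
2. M_y = 15/2  [2·M = A+B = (0, 4)+(17, 11)]
   so M = (17/2, 15/2)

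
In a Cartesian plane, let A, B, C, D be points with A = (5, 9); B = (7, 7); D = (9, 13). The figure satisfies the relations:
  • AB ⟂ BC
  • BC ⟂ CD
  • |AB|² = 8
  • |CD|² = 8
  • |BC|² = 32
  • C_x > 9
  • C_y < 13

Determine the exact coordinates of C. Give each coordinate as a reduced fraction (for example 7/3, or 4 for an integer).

1. C_x = 11  [[AB ⟂ BC ⇒ 2x-2y=0] ∩ [|C−(9, 13)|²=8]]
2. C_y = 11  [[AB ⟂ BC ⇒ 2x-2y=0] ∩ [|C−(9, 13)|²=8]]
   so C = (11, 11)

C = (11, 11)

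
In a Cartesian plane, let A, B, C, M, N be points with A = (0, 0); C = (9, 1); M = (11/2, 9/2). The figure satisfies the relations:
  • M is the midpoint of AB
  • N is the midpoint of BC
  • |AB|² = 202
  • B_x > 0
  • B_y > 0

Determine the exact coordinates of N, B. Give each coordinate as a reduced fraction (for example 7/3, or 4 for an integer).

1. B_x = 11  [B = 2·M−A = 2·(11/2, 9/2)−(0, 0)]
2. B_y = 9  [B = 2·M−A = 2·(11/2, 9/2)−(0, 0)]
   so B = (11, 9)
3. N_x = 10  [2·N = B+C = (11, 9)+(9, 1)]
4. N_y = 5  [2·N = B+C = (11, 9)+(9, 1)]
   so N = (10, 5)

N = (10, 5)
B = (11, 9)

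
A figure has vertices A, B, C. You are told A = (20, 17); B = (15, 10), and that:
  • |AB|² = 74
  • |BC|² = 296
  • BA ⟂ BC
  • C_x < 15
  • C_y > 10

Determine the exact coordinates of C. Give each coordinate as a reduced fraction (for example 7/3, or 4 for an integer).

C = (1, 20)

1. C_x = 1  [[BA ⟂ BC ⇒ 5x+7y-145=0] ∩ [|C−(15, 10)|²=296]]
2. C_y = 20  [[BA ⟂ BC ⇒ 5x+7y-145=0] ∩ [|C−(15, 10)|²=296]]
   so C = (1, 20)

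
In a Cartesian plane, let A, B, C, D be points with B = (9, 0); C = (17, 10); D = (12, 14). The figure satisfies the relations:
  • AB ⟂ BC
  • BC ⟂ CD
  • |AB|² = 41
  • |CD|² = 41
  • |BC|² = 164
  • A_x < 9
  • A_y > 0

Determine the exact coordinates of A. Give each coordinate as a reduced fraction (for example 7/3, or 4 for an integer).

1. A_x = 4  [[AB ⟂ BC ⇒ -8x-10y+72=0] ∩ [|A−(9, 0)|²=41]]
2. A_y = 4  [[AB ⟂ BC ⇒ -8x-10y+72=0] ∩ [|A−(9, 0)|²=41]]
   so A = (4, 4)

A = (4, 4)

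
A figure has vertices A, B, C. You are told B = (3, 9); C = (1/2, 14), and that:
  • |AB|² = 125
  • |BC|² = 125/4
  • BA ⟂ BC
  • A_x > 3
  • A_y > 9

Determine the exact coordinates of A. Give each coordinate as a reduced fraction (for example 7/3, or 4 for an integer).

1. A_x = 13  [[BA ⟂ BC ⇒ -5/2x+5y-75/2=0] ∩ [|A−(3, 9)|²=125]]
2. A_y = 14  [[BA ⟂ BC ⇒ -5/2x+5y-75/2=0] ∩ [|A−(3, 9)|²=125]]
   so A = (13, 14)

A = (13, 14)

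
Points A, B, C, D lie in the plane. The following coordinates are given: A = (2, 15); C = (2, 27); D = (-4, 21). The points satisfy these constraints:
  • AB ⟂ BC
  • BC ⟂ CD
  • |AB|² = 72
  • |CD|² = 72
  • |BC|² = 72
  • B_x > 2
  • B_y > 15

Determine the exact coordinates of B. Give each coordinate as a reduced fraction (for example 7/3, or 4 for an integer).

B = (8, 21)

1. B_x = 8  [[BC ⟂ CD ⇒ 6x+6y-174=0] ∩ [|B−(2, 15)|²=72]]
2. B_y = 21  [[BC ⟂ CD ⇒ 6x+6y-174=0] ∩ [|B−(2, 15)|²=72]]
   so B = (8, 21)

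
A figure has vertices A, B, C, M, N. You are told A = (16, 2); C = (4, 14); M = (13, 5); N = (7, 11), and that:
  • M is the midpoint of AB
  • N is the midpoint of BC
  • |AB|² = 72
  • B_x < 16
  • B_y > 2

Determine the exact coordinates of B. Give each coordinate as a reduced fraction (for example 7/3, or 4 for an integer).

1. B_x = 10  [B = 2·M−A = 2·(13, 5)−(16, 2)]
2. B_y = 8  [B = 2·M−A = 2·(13, 5)−(16, 2)]
   so B = (10, 8)

B = (10, 8)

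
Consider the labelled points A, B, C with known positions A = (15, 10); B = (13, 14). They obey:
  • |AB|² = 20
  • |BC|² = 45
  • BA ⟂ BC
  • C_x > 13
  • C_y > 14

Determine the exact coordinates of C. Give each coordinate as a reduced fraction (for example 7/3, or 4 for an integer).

1. C_x = 19  [[BA ⟂ BC ⇒ 2x-4y+30=0] ∩ [|C−(13, 14)|²=45]]
2. C_y = 17  [[BA ⟂ BC ⇒ 2x-4y+30=0] ∩ [|C−(13, 14)|²=45]]
   so C = (19, 17)

C = (19, 17)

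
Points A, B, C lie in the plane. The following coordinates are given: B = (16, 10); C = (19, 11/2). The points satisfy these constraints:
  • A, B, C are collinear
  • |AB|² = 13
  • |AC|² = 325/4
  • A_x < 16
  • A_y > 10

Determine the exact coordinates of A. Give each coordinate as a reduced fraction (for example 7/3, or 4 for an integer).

1. A_x = 14  [[A, B, C are collinear ⇒ 9/2x+3y-102=0] ∩ [|A−(16, 10)|²=13]]
2. A_y = 13  [[A, B, C are collinear ⇒ 9/2x+3y-102=0] ∩ [|A−(16, 10)|²=13]]
   so A = (14, 13)

A = (14, 13)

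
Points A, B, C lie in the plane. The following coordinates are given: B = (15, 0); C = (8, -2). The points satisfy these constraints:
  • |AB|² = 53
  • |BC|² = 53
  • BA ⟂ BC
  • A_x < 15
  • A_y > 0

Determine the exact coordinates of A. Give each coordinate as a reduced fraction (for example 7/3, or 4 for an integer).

A = (13, 7)

1. A_x = 13  [[BA ⟂ BC ⇒ -7x-2y+105=0] ∩ [|A−(15, 0)|²=53]]
2. A_y = 7  [[BA ⟂ BC ⇒ -7x-2y+105=0] ∩ [|A−(15, 0)|²=53]]
   so A = (13, 7)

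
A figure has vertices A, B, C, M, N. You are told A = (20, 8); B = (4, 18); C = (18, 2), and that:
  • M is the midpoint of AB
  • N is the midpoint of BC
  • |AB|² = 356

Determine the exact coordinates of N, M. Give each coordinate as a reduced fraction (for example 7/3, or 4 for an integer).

N = (11, 10)
M = (12, 13)

1. M_x = 12  [2·M = A+B = (20, 8)+(4, 18)]
2. M_y = 13  [2·M = A+B = (20, 8)+(4, 18)]
   so M = (12, 13)
3. N_x = 11  [2·N = B+C = (4, 18)+(18, 2)]
4. N_y = 10  [2·N = B+C = (4, 18)+(18, 2)]
   so N = (11, 10)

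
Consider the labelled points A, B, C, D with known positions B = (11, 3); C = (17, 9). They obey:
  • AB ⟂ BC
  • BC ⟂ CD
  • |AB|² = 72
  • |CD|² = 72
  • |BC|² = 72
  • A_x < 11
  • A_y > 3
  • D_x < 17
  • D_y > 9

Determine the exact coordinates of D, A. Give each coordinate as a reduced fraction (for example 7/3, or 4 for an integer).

1. D_x = 11  [[BC ⟂ CD ⇒ 6x+6y-156=0] ∩ [|D−(17, 9)|²=72]]
2. D_y = 15  [[BC ⟂ CD ⇒ 6x+6y-156=0] ∩ [|D−(17, 9)|²=72]]
   so D = (11, 15)
3. A_x = 5  [[AB ⟂ BC ⇒ -6x-6y+84=0] ∩ [|A−(11, 3)|²=72]]
4. A_y = 9  [[AB ⟂ BC ⇒ -6x-6y+84=0] ∩ [|A−(11, 3)|²=72]]
   so A = (5, 9)

D = (11, 15)
A = (5, 9)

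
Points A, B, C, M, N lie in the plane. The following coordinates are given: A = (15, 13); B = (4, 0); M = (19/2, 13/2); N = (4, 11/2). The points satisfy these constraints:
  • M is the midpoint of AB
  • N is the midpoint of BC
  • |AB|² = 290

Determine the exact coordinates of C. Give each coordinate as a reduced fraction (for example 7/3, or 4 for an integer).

C = (4, 11)

1. C_x = 4  [C = 2·N−B = 2·(4, 11/2)−(4, 0)]
2. C_y = 11  [C = 2·N−B = 2·(4, 11/2)−(4, 0)]
   so C = (4, 11)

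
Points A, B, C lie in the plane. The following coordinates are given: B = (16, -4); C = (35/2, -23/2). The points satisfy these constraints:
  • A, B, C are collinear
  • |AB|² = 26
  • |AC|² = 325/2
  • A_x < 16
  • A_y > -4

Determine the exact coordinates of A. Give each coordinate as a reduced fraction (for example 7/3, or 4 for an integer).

A = (15, 1)

1. A_x = 15  [[A, B, C are collinear ⇒ 15/2x+3/2y-114=0] ∩ [|A−(16, -4)|²=26]]
2. A_y = 1  [[A, B, C are collinear ⇒ 15/2x+3/2y-114=0] ∩ [|A−(16, -4)|²=26]]
   so A = (15, 1)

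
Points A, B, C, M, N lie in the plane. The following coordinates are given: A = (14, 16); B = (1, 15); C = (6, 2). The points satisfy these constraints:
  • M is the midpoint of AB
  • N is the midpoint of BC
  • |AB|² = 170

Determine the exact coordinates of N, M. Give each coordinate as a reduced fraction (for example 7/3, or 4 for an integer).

N = (7/2, 17/2)
M = (15/2, 31/2)

1. M_x = 15/2  [2·M = A+B = (14, 16)+(1, 15)]
2. M_y = 31/2  [2·M = A+B = (14, 16)+(1, 15)]
   so M = (15/2, 31/2)
3. N_x = 7/2  [2·N = B+C = (1, 15)+(6, 2)]
4. N_y = 17/2  [2·N = B+C = (1, 15)+(6, 2)]
   so N = (7/2, 17/2)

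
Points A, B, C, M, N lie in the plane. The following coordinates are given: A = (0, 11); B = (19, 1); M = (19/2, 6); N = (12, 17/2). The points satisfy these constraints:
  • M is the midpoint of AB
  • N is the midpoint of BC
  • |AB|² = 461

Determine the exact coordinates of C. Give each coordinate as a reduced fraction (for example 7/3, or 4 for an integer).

1. C_x = 5  [C = 2·N−B = 2·(12, 17/2)−(19, 1)]
2. C_y = 16  [C = 2·N−B = 2·(12, 17/2)−(19, 1)]
   so C = (5, 16)

C = (5, 16)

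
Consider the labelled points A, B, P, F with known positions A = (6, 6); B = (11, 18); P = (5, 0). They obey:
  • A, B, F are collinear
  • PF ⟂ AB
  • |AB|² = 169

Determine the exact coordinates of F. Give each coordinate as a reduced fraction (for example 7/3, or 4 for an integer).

1. F_x = 629/169  [[A, B, F are collinear ⇒ -12x+5y+42=0] ∩ [PF ⟂ AB ⇒ 5x+12y-25=0]]
2. F_y = 90/169  [[A, B, F are collinear ⇒ -12x+5y+42=0] ∩ [PF ⟂ AB ⇒ 5x+12y-25=0]]
   so F = (629/169, 90/169)

F = (629/169, 90/169)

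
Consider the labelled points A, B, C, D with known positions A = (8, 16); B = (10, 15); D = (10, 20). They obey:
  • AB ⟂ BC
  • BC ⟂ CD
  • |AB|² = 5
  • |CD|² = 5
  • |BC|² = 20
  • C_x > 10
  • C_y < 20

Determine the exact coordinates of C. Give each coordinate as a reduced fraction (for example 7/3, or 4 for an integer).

C = (12, 19)

1. C_x = 12  [[AB ⟂ BC ⇒ 2x-1y-5=0] ∩ [|C−(10, 20)|²=5]]
2. C_y = 19  [[AB ⟂ BC ⇒ 2x-1y-5=0] ∩ [|C−(10, 20)|²=5]]
   so C = (12, 19)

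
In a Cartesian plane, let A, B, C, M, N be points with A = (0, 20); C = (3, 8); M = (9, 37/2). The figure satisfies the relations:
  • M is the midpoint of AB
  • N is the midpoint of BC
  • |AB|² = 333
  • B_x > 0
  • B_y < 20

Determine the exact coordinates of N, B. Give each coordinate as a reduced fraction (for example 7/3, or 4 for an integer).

1. B_x = 18  [B = 2·M−A = 2·(9, 37/2)−(0, 20)]
2. B_y = 17  [B = 2·M−A = 2·(9, 37/2)−(0, 20)]
   so B = (18, 17)
3. N_x = 21/2  [2·N = B+C = (18, 17)+(3, 8)]
4. N_y = 25/2  [2·N = B+C = (18, 17)+(3, 8)]
   so N = (21/2, 25/2)

N = (21/2, 25/2)
B = (18, 17)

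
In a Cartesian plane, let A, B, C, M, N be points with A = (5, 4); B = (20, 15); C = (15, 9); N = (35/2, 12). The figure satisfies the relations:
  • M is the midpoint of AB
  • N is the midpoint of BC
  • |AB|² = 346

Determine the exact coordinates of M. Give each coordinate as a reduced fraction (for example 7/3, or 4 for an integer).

M = (25/2, 19/2)

1. M_x = 25/2  [2·M = A+B = (5, 4)+(20, 15)]
2. M_y = 19/2  [2·M = A+B = (5, 4)+(20, 15)]
   so M = (25/2, 19/2)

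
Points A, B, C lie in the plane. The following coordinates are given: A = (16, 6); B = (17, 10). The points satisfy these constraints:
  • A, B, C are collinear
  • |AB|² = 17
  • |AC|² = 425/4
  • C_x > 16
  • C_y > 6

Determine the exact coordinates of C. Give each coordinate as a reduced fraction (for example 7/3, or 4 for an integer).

C = (37/2, 16)

1. C_x = 37/2  [[A, B, C are collinear ⇒ -4x+1y+58=0] ∩ [|C−(16, 6)|²=425/4]]
2. C_y = 16  [[A, B, C are collinear ⇒ -4x+1y+58=0] ∩ [|C−(16, 6)|²=425/4]]
   so C = (37/2, 16)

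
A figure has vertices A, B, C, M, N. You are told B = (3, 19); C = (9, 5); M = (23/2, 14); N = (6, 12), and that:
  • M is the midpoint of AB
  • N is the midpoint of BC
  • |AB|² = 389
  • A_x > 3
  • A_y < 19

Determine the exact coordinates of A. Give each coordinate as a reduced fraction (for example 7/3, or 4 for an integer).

1. A_x = 20  [A = 2·M−B = 2·(23/2, 14)−(3, 19)]
2. A_y = 9  [A = 2·M−B = 2·(23/2, 14)−(3, 19)]
   so A = (20, 9)

A = (20, 9)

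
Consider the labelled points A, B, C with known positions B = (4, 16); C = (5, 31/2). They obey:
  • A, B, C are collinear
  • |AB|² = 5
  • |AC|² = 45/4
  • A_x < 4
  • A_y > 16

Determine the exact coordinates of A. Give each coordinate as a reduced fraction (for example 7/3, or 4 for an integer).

1. A_x = 2  [[A, B, C are collinear ⇒ 1/2x+1y-18=0] ∩ [|A−(4, 16)|²=5]]
2. A_y = 17  [[A, B, C are collinear ⇒ 1/2x+1y-18=0] ∩ [|A−(4, 16)|²=5]]
   so A = (2, 17)

A = (2, 17)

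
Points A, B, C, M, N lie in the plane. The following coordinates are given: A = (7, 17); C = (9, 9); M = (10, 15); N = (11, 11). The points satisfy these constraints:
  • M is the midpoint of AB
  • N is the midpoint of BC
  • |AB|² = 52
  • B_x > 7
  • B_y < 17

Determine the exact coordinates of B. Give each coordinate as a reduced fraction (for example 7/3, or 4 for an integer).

1. B_x = 13  [B = 2·M−A = 2·(10, 15)−(7, 17)]
2. B_y = 13  [B = 2·M−A = 2·(10, 15)−(7, 17)]
   so B = (13, 13)

B = (13, 13)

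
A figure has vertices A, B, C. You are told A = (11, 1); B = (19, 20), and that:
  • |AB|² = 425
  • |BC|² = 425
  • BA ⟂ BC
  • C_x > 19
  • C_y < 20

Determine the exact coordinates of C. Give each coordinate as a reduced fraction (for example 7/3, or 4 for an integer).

C = (38, 12)

1. C_x = 38  [[BA ⟂ BC ⇒ -8x-19y+532=0] ∩ [|C−(19, 20)|²=425]]
2. C_y = 12  [[BA ⟂ BC ⇒ -8x-19y+532=0] ∩ [|C−(19, 20)|²=425]]
   so C = (38, 12)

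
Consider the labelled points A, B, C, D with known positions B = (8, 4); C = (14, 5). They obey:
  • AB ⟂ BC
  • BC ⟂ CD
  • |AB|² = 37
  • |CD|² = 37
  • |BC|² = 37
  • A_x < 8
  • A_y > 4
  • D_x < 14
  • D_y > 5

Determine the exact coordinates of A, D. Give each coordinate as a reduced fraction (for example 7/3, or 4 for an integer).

1. A_x = 7  [[AB ⟂ BC ⇒ -6x-1y+52=0] ∩ [|A−(8, 4)|²=37]]
2. A_y = 10  [[AB ⟂ BC ⇒ -6x-1y+52=0] ∩ [|A−(8, 4)|²=37]]
   so A = (7, 10)
3. D_x = 13  [[BC ⟂ CD ⇒ 6x+1y-89=0] ∩ [|D−(14, 5)|²=37]]
4. D_y = 11  [[BC ⟂ CD ⇒ 6x+1y-89=0] ∩ [|D−(14, 5)|²=37]]
   so D = (13, 11)

A = (7, 10)
D = (13, 11)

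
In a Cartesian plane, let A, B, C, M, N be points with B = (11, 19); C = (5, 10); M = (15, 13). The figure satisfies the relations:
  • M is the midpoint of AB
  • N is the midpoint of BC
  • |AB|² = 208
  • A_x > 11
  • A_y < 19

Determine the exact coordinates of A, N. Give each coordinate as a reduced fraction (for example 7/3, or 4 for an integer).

1. A_x = 19  [A = 2·M−B = 2·(15, 13)−(11, 19)]
2. A_y = 7  [A = 2·M−B = 2·(15, 13)−(11, 19)]
   so A = (19, 7)
3. N_x = 8  [2·N = B+C = (11, 19)+(5, 10)]
4. N_y = 29/2  [2·N = B+C = (11, 19)+(5, 10)]
   so N = (8, 29/2)

A = (19, 7)
N = (8, 29/2)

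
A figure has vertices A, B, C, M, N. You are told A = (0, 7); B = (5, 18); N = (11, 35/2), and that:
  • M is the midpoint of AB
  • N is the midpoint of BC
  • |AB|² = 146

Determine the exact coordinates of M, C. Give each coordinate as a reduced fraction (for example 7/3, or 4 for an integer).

1. M_x = 5/2  [2·M = A+B = (0, 7)+(5, 18)]
2. M_y = 25/2  [2·M = A+B = (0, 7)+(5, 18)]
   so M = (5/2, 25/2)
3. C_x = 17  [C = 2·N−B = 2·(11, 35/2)−(5, 18)]
4. C_y = 17  [C = 2·N−B = 2·(11, 35/2)−(5, 18)]
   so C = (17, 17)

M = (5/2, 25/2)
C = (17, 17)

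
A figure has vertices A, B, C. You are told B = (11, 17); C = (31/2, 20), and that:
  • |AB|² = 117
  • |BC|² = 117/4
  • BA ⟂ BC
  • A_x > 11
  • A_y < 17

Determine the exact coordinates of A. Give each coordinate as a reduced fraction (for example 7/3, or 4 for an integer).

1. A_x = 17  [[BA ⟂ BC ⇒ 9/2x+3y-201/2=0] ∩ [|A−(11, 17)|²=117]]
2. A_y = 8  [[BA ⟂ BC ⇒ 9/2x+3y-201/2=0] ∩ [|A−(11, 17)|²=117]]
   so A = (17, 8)

A = (17, 8)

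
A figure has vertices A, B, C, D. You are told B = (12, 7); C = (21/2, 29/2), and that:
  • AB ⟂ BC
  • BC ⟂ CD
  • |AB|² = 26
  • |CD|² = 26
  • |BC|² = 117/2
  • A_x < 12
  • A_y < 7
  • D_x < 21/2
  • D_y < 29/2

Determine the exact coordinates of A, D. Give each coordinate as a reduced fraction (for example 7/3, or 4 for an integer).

A = (7, 6)
D = (11/2, 27/2)

1. A_x = 7  [[AB ⟂ BC ⇒ 3/2x-15/2y+69/2=0] ∩ [|A−(12, 7)|²=26]]
2. A_y = 6  [[AB ⟂ BC ⇒ 3/2x-15/2y+69/2=0] ∩ [|A−(12, 7)|²=26]]
   so A = (7, 6)
3. D_x = 11/2  [[BC ⟂ CD ⇒ -3/2x+15/2y-93=0] ∩ [|D−(21/2, 29/2)|²=26]]
4. D_y = 27/2  [[BC ⟂ CD ⇒ -3/2x+15/2y-93=0] ∩ [|D−(21/2, 29/2)|²=26]]
   so D = (11/2, 27/2)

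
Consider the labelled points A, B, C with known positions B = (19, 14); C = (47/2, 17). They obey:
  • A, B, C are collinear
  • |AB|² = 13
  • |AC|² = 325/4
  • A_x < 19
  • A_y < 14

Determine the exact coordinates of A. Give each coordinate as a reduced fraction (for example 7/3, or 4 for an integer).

1. A_x = 16  [[A, B, C are collinear ⇒ -3x+9/2y-6=0] ∩ [|A−(19, 14)|²=13]]
2. A_y = 12  [[A, B, C are collinear ⇒ -3x+9/2y-6=0] ∩ [|A−(19, 14)|²=13]]
   so A = (16, 12)

A = (16, 12)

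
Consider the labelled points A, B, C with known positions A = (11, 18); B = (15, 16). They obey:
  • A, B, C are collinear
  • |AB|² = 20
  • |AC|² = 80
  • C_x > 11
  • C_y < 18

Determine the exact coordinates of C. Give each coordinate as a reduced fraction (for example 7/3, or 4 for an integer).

C = (19, 14)

1. C_x = 19  [[A, B, C are collinear ⇒ 2x+4y-94=0] ∩ [|C−(11, 18)|²=80]]
2. C_y = 14  [[A, B, C are collinear ⇒ 2x+4y-94=0] ∩ [|C−(11, 18)|²=80]]
   so C = (19, 14)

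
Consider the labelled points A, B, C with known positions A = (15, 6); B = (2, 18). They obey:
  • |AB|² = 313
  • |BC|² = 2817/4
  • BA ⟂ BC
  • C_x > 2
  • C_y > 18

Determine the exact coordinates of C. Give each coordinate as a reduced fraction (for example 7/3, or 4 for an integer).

C = (20, 75/2)

1. C_x = 20  [[BA ⟂ BC ⇒ 13x-12y+190=0] ∩ [|C−(2, 18)|²=2817/4]]
2. C_y = 75/2  [[BA ⟂ BC ⇒ 13x-12y+190=0] ∩ [|C−(2, 18)|²=2817/4]]
   so C = (20, 75/2)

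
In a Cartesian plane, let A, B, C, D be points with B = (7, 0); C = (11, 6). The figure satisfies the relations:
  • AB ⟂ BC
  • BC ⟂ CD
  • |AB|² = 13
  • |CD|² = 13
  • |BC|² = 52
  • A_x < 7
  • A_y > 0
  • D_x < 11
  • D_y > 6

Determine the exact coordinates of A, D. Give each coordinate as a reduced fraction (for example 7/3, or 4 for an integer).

A = (4, 2)
D = (8, 8)

1. A_x = 4  [[AB ⟂ BC ⇒ -4x-6y+28=0] ∩ [|A−(7, 0)|²=13]]
2. A_y = 2  [[AB ⟂ BC ⇒ -4x-6y+28=0] ∩ [|A−(7, 0)|²=13]]
   so A = (4, 2)
3. D_x = 8  [[BC ⟂ CD ⇒ 4x+6y-80=0] ∩ [|D−(11, 6)|²=13]]
4. D_y = 8  [[BC ⟂ CD ⇒ 4x+6y-80=0] ∩ [|D−(11, 6)|²=13]]
   so D = (8, 8)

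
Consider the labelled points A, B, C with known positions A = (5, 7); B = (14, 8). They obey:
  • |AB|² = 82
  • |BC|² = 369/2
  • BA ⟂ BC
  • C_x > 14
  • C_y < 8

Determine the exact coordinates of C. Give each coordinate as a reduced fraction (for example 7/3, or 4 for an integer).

1. C_x = 31/2  [[BA ⟂ BC ⇒ -9x-1y+134=0] ∩ [|C−(14, 8)|²=369/2]]
2. C_y = -11/2  [[BA ⟂ BC ⇒ -9x-1y+134=0] ∩ [|C−(14, 8)|²=369/2]]
   so C = (31/2, -11/2)

C = (31/2, -11/2)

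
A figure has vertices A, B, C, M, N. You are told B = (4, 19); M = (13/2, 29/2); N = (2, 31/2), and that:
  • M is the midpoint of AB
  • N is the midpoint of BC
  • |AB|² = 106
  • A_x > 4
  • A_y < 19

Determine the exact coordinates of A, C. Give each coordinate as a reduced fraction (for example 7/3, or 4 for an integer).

A = (9, 10)
C = (0, 12)

1. A_x = 9  [A = 2·M−B = 2·(13/2, 29/2)−(4, 19)]
2. A_y = 10  [A = 2·M−B = 2·(13/2, 29/2)−(4, 19)]
   so A = (9, 10)
3. C_x = 0  [C = 2·N−B = 2·(2, 31/2)−(4, 19)]
4. C_y = 12  [C = 2·N−B = 2·(2, 31/2)−(4, 19)]
   so C = (0, 12)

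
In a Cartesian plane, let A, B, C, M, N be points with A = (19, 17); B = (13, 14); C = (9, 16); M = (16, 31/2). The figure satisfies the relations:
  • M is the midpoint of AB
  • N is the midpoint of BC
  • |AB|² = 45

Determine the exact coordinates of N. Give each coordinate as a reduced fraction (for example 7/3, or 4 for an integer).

N = (11, 15)

1. N_x = 11  [2·N = B+C = (13, 14)+(9, 16)]
2. N_y = 15  [2·N = B+C = (13, 14)+(9, 16)]
   so N = (11, 15)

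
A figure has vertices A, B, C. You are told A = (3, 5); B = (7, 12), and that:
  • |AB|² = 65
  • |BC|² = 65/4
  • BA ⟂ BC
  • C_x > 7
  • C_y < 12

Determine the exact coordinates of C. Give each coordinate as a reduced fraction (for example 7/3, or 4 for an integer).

1. C_x = 21/2  [[BA ⟂ BC ⇒ -4x-7y+112=0] ∩ [|C−(7, 12)|²=65/4]]
2. C_y = 10  [[BA ⟂ BC ⇒ -4x-7y+112=0] ∩ [|C−(7, 12)|²=65/4]]
   so C = (21/2, 10)

C = (21/2, 10)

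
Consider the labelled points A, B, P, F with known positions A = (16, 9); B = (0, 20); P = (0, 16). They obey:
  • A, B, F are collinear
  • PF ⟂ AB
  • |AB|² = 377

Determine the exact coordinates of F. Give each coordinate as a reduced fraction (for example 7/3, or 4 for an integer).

1. F_x = 704/377  [[A, B, F are collinear ⇒ -11x-16y+320=0] ∩ [PF ⟂ AB ⇒ -16x+11y-176=0]]
2. F_y = 7056/377  [[A, B, F are collinear ⇒ -11x-16y+320=0] ∩ [PF ⟂ AB ⇒ -16x+11y-176=0]]
   so F = (704/377, 7056/377)

F = (704/377, 7056/377)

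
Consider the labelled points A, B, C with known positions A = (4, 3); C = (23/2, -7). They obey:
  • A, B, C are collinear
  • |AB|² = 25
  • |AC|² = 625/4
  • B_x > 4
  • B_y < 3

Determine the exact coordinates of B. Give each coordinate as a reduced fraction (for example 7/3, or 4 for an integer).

B = (7, -1)

1. B_x = 7  [[A, B, C are collinear ⇒ -10x-15/2y+125/2=0] ∩ [|B−(4, 3)|²=25]]
2. B_y = -1  [[A, B, C are collinear ⇒ -10x-15/2y+125/2=0] ∩ [|B−(4, 3)|²=25]]
   so B = (7, -1)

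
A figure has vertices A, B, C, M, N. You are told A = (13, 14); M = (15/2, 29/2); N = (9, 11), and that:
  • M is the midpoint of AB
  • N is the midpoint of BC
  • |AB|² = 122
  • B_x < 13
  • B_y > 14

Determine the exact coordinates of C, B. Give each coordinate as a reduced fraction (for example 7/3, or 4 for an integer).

1. B_x = 2  [B = 2·M−A = 2·(15/2, 29/2)−(13, 14)]
2. B_y = 15  [B = 2·M−A = 2·(15/2, 29/2)−(13, 14)]
   so B = (2, 15)
3. C_x = 16  [C = 2·N−B = 2·(9, 11)−(2, 15)]
4. C_y = 7  [C = 2·N−B = 2·(9, 11)−(2, 15)]
   so C = (16, 7)

C = (16, 7)
B = (2, 15)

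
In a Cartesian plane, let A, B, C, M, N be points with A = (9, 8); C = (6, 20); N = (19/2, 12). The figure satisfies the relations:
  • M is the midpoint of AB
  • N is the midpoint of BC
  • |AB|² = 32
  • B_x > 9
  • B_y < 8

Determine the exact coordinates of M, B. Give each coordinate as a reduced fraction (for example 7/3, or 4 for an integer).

1. B_x = 13  [B = 2·N−C = 2·(19/2, 12)−(6, 20)]
2. B_y = 4  [B = 2·N−C = 2·(19/2, 12)−(6, 20)]
   so B = (13, 4)
3. M_x = 11  [2·M = A+B = (9, 8)+(13, 4)]
4. M_y = 6  [2·M = A+B = (9, 8)+(13, 4)]
   so M = (11, 6)

M = (11, 6)
B = (13, 4)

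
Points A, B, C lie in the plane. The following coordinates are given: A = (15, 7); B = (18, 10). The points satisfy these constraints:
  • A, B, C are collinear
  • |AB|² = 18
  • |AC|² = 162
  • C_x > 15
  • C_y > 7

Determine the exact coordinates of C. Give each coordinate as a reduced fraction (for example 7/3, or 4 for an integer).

C = (24, 16)

1. C_x = 24  [[A, B, C are collinear ⇒ -3x+3y+24=0] ∩ [|C−(15, 7)|²=162]]
2. C_y = 16  [[A, B, C are collinear ⇒ -3x+3y+24=0] ∩ [|C−(15, 7)|²=162]]
   so C = (24, 16)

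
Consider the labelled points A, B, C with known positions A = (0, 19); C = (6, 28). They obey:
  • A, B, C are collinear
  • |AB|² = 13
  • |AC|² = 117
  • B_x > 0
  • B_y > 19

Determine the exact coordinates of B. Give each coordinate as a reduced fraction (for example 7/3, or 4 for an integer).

B = (2, 22)

1. B_x = 2  [[A, B, C are collinear ⇒ 9x-6y+114=0] ∩ [|B−(0, 19)|²=13]]
2. B_y = 22  [[A, B, C are collinear ⇒ 9x-6y+114=0] ∩ [|B−(0, 19)|²=13]]
   so B = (2, 22)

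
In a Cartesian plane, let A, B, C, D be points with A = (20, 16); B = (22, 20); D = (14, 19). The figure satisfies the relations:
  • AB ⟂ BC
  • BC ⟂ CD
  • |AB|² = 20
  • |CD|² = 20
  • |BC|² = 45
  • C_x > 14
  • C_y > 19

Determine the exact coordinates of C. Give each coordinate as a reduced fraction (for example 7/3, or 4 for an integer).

C = (16, 23)

1. C_x = 16  [[AB ⟂ BC ⇒ 2x+4y-124=0] ∩ [|C−(14, 19)|²=20]]
2. C_y = 23  [[AB ⟂ BC ⇒ 2x+4y-124=0] ∩ [|C−(14, 19)|²=20]]
   so C = (16, 23)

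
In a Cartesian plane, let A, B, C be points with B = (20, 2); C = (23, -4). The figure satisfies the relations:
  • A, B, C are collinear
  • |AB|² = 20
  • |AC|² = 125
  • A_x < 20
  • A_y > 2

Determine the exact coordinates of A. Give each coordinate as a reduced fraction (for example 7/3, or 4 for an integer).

A = (18, 6)

1. A_x = 18  [[A, B, C are collinear ⇒ 6x+3y-126=0] ∩ [|A−(20, 2)|²=20]]
2. A_y = 6  [[A, B, C are collinear ⇒ 6x+3y-126=0] ∩ [|A−(20, 2)|²=20]]
   so A = (18, 6)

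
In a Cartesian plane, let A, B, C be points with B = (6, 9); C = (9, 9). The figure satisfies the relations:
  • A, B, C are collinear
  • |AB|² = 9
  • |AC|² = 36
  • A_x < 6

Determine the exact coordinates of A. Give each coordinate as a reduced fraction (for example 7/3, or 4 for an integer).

A = (3, 9)

1. A_x = 3  [[A, B, C are collinear ⇒ 3y-27=0] ∩ [|A−(6, 9)|²=9]]
2. A_y = 9  [[A, B, C are collinear ⇒ 3y-27=0] ∩ [|A−(6, 9)|²=9]]
   so A = (3, 9)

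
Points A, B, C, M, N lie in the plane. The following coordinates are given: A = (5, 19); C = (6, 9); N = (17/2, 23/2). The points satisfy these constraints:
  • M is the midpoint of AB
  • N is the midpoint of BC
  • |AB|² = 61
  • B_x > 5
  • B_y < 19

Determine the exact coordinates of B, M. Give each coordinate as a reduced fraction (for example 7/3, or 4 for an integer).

1. B_x = 11  [B = 2·N−C = 2·(17/2, 23/2)−(6, 9)]
2. B_y = 14  [B = 2·N−C = 2·(17/2, 23/2)−(6, 9)]
   so B = (11, 14)
3. M_x = 8  [2·M = A+B = (5, 19)+(11, 14)]
4. M_y = 33/2  [2·M = A+B = (5, 19)+(11, 14)]
   so M = (8, 33/2)

B = (11, 14)
M = (8, 33/2)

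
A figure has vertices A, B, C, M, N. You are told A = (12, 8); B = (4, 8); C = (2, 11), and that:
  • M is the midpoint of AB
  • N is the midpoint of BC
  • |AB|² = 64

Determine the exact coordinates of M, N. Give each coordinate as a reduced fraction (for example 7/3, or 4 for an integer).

M = (8, 8)
N = (3, 19/2)

1. M_x = 8  [2·M = A+B = (12, 8)+(4, 8)]
2. M_y = 8  [2·M = A+B = (12, 8)+(4, 8)]
   so M = (8, 8)
3. N_x = 3  [2·N = B+C = (4, 8)+(2, 11)]
4. N_y = 19/2  [2·N = B+C = (4, 8)+(2, 11)]
   so N = (3, 19/2)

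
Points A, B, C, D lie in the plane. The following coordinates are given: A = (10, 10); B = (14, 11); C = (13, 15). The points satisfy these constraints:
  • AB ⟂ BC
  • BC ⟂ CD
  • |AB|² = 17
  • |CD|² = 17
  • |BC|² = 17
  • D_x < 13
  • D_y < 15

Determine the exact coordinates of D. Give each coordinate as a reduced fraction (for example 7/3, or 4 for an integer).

D = (9, 14)

1. D_x = 9  [[BC ⟂ CD ⇒ -1x+4y-47=0] ∩ [|D−(13, 15)|²=17]]
2. D_y = 14  [[BC ⟂ CD ⇒ -1x+4y-47=0] ∩ [|D−(13, 15)|²=17]]
   so D = (9, 14)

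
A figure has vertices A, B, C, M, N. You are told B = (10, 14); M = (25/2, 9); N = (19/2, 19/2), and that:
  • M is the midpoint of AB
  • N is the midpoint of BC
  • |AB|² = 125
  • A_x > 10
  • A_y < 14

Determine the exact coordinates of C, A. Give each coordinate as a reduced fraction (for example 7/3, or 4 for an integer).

1. A_x = 15  [A = 2·M−B = 2·(25/2, 9)−(10, 14)]
2. A_y = 4  [A = 2·M−B = 2·(25/2, 9)−(10, 14)]
   so A = (15, 4)
3. C_x = 9  [C = 2·N−B = 2·(19/2, 19/2)−(10, 14)]
4. C_y = 5  [C = 2·N−B = 2·(19/2, 19/2)−(10, 14)]
   so C = (9, 5)

C = (9, 5)
A = (15, 4)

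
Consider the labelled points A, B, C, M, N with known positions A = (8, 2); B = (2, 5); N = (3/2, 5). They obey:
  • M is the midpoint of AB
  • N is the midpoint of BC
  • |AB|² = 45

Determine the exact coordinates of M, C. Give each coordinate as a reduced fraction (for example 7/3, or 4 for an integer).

M = (5, 7/2)
C = (1, 5)

1. M_x = 5  [2·M = A+B = (8, 2)+(2, 5)]
2. M_y = 7/2  [2·M = A+B = (8, 2)+(2, 5)]
   so M = (5, 7/2)
3. C_x = 1  [C = 2·N−B = 2·(3/2, 5)−(2, 5)]
4. C_y = 5  [C = 2·N−B = 2·(3/2, 5)−(2, 5)]
   so C = (1, 5)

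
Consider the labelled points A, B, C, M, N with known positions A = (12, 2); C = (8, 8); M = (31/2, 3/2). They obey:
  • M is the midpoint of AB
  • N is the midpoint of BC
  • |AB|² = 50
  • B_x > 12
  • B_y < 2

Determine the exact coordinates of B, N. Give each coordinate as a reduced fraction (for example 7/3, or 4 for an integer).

1. B_x = 19  [B = 2·M−A = 2·(31/2, 3/2)−(12, 2)]
2. B_y = 1  [B = 2·M−A = 2·(31/2, 3/2)−(12, 2)]
   so B = (19, 1)
3. N_x = 27/2  [2·N = B+C = (19, 1)+(8, 8)]
4. N_y = 9/2  [2·N = B+C = (19, 1)+(8, 8)]
   so N = (27/2, 9/2)

B = (19, 1)
N = (27/2, 9/2)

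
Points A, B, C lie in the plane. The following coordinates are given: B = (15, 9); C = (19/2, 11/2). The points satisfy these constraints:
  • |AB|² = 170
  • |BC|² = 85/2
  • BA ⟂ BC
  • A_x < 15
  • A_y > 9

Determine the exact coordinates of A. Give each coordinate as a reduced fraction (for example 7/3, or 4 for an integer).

1. A_x = 8  [[BA ⟂ BC ⇒ -11/2x-7/2y+114=0] ∩ [|A−(15, 9)|²=170]]
2. A_y = 20  [[BA ⟂ BC ⇒ -11/2x-7/2y+114=0] ∩ [|A−(15, 9)|²=170]]
   so A = (8, 20)

A = (8, 20)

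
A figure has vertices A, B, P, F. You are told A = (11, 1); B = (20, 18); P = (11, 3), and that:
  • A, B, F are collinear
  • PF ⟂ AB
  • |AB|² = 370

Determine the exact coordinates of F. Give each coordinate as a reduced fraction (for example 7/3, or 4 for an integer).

1. F_x = 2188/185  [[A, B, F are collinear ⇒ -17x+9y+178=0] ∩ [PF ⟂ AB ⇒ 9x+17y-150=0]]
2. F_y = 474/185  [[A, B, F are collinear ⇒ -17x+9y+178=0] ∩ [PF ⟂ AB ⇒ 9x+17y-150=0]]
   so F = (2188/185, 474/185)

F = (2188/185, 474/185)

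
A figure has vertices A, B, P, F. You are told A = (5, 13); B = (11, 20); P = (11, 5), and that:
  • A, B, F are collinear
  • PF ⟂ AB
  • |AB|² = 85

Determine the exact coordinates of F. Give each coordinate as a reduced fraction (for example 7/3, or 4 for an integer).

1. F_x = 61/17  [[A, B, F are collinear ⇒ -7x+6y-43=0] ∩ [PF ⟂ AB ⇒ 6x+7y-101=0]]
2. F_y = 193/17  [[A, B, F are collinear ⇒ -7x+6y-43=0] ∩ [PF ⟂ AB ⇒ 6x+7y-101=0]]
   so F = (61/17, 193/17)

F = (61/17, 193/17)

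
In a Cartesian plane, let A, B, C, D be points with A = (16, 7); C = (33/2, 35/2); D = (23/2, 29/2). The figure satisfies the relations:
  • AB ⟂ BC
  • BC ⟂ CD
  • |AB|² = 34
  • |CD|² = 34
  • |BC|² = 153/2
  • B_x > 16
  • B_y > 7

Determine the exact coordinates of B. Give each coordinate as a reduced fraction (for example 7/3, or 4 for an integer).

B = (21, 10)

1. B_x = 21  [[BC ⟂ CD ⇒ 5x+3y-135=0] ∩ [|B−(16, 7)|²=34]]
2. B_y = 10  [[BC ⟂ CD ⇒ 5x+3y-135=0] ∩ [|B−(16, 7)|²=34]]
   so B = (21, 10)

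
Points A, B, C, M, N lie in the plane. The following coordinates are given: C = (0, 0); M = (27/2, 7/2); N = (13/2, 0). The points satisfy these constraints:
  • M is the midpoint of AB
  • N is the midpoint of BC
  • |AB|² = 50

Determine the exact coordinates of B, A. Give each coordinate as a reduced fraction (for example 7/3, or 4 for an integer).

1. B_x = 13  [B = 2·N−C = 2·(13/2, 0)−(0, 0)]
2. B_y = 0  [B = 2·N−C = 2·(13/2, 0)−(0, 0)]
   so B = (13, 0)
3. A_x = 14  [A = 2·M−B = 2·(27/2, 7/2)−(13, 0)]
4. A_y = 7  [A = 2·M−B = 2·(27/2, 7/2)−(13, 0)]
   so A = (14, 7)

B = (13, 0)
A = (14, 7)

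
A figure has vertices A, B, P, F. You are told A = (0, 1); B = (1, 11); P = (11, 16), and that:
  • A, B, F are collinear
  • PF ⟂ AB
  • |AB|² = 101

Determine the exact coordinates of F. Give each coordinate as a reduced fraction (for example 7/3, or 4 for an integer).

1. F_x = 161/101  [[A, B, F are collinear ⇒ -10x+1y-1=0] ∩ [PF ⟂ AB ⇒ 1x+10y-171=0]]
2. F_y = 1711/101  [[A, B, F are collinear ⇒ -10x+1y-1=0] ∩ [PF ⟂ AB ⇒ 1x+10y-171=0]]
   so F = (161/101, 1711/101)

F = (161/101, 1711/101)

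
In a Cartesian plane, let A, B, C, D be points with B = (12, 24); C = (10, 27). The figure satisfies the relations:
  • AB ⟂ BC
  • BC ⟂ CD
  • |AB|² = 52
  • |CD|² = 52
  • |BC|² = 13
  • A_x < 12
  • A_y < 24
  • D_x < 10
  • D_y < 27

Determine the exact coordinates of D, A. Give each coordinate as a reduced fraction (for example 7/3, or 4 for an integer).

D = (4, 23)
A = (6, 20)

1. D_x = 4  [[BC ⟂ CD ⇒ -2x+3y-61=0] ∩ [|D−(10, 27)|²=52]]
2. D_y = 23  [[BC ⟂ CD ⇒ -2x+3y-61=0] ∩ [|D−(10, 27)|²=52]]
   so D = (4, 23)
3. A_x = 6  [[AB ⟂ BC ⇒ 2x-3y+48=0] ∩ [|A−(12, 24)|²=52]]
4. A_y = 20  [[AB ⟂ BC ⇒ 2x-3y+48=0] ∩ [|A−(12, 24)|²=52]]
   so A = (6, 20)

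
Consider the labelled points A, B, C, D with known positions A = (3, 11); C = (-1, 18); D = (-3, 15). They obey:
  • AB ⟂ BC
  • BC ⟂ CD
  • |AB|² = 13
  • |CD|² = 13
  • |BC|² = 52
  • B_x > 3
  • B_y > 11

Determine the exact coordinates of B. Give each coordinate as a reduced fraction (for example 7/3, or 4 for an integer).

B = (5, 14)

1. B_x = 5  [[BC ⟂ CD ⇒ 2x+3y-52=0] ∩ [|B−(3, 11)|²=13]]
2. B_y = 14  [[BC ⟂ CD ⇒ 2x+3y-52=0] ∩ [|B−(3, 11)|²=13]]
   so B = (5, 14)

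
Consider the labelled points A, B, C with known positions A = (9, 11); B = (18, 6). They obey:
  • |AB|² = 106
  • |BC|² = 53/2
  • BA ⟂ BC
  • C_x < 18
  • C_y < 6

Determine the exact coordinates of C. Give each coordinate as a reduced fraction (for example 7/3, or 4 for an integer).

C = (31/2, 3/2)

1. C_x = 31/2  [[BA ⟂ BC ⇒ -9x+5y+132=0] ∩ [|C−(18, 6)|²=53/2]]
2. C_y = 3/2  [[BA ⟂ BC ⇒ -9x+5y+132=0] ∩ [|C−(18, 6)|²=53/2]]
   so C = (31/2, 3/2)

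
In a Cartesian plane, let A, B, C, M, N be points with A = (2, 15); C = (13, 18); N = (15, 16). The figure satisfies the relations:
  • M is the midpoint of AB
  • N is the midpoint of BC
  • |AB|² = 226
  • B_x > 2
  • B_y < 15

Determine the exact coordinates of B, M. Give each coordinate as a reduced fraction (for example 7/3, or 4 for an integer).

1. B_x = 17  [B = 2·N−C = 2·(15, 16)−(13, 18)]
2. B_y = 14  [B = 2·N−C = 2·(15, 16)−(13, 18)]
   so B = (17, 14)
3. M_x = 19/2  [2·M = A+B = (2, 15)+(17, 14)]
4. M_y = 29/2  [2·M = A+B = (2, 15)+(17, 14)]
   so M = (19/2, 29/2)

B = (17, 14)
M = (19/2, 29/2)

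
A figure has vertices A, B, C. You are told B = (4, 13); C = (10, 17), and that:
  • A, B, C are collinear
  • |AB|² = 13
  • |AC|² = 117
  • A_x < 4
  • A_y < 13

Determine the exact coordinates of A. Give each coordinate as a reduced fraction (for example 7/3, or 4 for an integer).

A = (1, 11)

1. A_x = 1  [[A, B, C are collinear ⇒ -4x+6y-62=0] ∩ [|A−(4, 13)|²=13]]
2. A_y = 11  [[A, B, C are collinear ⇒ -4x+6y-62=0] ∩ [|A−(4, 13)|²=13]]
   so A = (1, 11)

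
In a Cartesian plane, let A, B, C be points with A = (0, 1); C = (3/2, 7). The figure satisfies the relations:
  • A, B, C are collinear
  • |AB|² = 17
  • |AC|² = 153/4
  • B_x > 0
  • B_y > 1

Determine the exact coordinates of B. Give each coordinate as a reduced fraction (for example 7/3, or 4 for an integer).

1. B_x = 1  [[A, B, C are collinear ⇒ 6x-3/2y+3/2=0] ∩ [|B−(0, 1)|²=17]]
2. B_y = 5  [[A, B, C are collinear ⇒ 6x-3/2y+3/2=0] ∩ [|B−(0, 1)|²=17]]
   so B = (1, 5)

B = (1, 5)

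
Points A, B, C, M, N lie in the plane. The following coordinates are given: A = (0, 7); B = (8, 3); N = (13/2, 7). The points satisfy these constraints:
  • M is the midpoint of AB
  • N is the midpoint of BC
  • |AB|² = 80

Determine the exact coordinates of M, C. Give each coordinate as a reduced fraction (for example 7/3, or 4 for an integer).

1. M_x = 4  [2·M = A+B = (0, 7)+(8, 3)]
2. M_y = 5  [2·M = A+B = (0, 7)+(8, 3)]
   so M = (4, 5)
3. C_x = 5  [C = 2·N−B = 2·(13/2, 7)−(8, 3)]
4. C_y = 11  [C = 2·N−B = 2·(13/2, 7)−(8, 3)]
   so C = (5, 11)

M = (4, 5)
C = (5, 11)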